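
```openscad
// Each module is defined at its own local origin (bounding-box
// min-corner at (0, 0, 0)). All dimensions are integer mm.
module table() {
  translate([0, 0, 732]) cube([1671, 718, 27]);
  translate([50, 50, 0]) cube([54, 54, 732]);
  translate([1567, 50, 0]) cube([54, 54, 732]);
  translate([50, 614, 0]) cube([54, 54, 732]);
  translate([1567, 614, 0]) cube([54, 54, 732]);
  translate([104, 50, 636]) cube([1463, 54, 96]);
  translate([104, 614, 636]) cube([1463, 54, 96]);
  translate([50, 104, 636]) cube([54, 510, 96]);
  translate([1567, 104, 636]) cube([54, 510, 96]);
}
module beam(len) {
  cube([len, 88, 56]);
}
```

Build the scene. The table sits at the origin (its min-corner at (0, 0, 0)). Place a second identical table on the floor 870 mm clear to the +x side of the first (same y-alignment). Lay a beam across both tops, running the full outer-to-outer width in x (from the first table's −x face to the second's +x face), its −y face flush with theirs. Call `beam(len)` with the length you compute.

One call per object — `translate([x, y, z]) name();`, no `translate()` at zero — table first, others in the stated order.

table();
translate([2541, 0, 0]) table();
translate([0, 0, 759]) beam(4212);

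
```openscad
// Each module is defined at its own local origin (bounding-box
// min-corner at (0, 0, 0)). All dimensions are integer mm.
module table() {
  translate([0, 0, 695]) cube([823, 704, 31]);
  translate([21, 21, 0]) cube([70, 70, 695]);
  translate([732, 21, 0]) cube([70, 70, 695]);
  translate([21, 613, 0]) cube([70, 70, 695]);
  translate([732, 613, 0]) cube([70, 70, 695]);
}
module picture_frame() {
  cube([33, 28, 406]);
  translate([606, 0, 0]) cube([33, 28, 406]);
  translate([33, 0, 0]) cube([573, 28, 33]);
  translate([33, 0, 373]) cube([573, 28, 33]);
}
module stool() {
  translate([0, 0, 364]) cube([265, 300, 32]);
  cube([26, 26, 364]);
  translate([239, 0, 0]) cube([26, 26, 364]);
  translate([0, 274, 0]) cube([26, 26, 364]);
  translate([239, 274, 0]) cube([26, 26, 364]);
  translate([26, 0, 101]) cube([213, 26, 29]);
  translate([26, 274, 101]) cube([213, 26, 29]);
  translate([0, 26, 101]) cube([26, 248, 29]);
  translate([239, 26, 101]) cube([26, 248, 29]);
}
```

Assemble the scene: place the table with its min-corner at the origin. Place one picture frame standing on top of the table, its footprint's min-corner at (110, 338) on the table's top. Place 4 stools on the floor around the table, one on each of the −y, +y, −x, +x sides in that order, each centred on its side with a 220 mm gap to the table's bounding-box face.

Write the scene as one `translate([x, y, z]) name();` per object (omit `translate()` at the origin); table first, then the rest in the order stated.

table();
translate([110, 338, 726]) picture_frame();
translate([279, -520, 0]) stool();
translate([279, 924, 0]) stool();
translate([-485, 202, 0]) stool();
translate([1043, 202, 0]) stool();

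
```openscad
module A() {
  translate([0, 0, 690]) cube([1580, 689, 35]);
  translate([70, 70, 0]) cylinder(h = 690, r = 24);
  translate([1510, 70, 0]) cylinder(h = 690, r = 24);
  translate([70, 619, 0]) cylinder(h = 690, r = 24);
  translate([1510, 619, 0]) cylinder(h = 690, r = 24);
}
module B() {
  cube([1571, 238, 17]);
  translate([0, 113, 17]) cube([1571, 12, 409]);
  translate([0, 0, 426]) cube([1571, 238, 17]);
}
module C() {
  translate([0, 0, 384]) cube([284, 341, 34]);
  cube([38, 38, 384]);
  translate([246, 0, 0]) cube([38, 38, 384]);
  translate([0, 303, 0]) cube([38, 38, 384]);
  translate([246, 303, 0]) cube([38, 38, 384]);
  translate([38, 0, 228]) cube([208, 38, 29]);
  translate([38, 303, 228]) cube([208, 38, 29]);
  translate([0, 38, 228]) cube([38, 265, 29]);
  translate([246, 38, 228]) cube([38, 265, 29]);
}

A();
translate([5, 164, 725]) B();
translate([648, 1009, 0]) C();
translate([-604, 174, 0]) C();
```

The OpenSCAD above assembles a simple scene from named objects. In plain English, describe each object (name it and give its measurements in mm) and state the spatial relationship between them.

A is a table with a 1580×689 mm rectangular top, 35 mm thick, top surface at z = 725 mm, supported by four round legs of 48 mm diameter, each leg's bounding box inset 46 mm from the nearest pair of top edges, running from the floor.

B is an I-beam lying along x, 1571 mm long. Overall section height 443 mm. Two flanges 238 mm wide (y) and 17 mm thick, one on the floor and one at the top; a web 12 mm thick runs between them, centred on the flange width.

C is a simple wooden stool: a rectangular seat 284 mm (x) by 341 mm (y), 34 mm thick, top face at z = 418 mm, on four square legs, each 38×38 mm in cross-section. The legs rest on z = 0, each flush with a corner of the seat. Four stretchers, 38 mm wide and 29 mm tall, connect adjacent legs with their undersides at z = 228 mm, each running between the inner faces of the legs it joins and aligned with the legs' outer faces on the other axis.

The I-beam is on top of the table. Two stools sit around the table at the +y, −x sides.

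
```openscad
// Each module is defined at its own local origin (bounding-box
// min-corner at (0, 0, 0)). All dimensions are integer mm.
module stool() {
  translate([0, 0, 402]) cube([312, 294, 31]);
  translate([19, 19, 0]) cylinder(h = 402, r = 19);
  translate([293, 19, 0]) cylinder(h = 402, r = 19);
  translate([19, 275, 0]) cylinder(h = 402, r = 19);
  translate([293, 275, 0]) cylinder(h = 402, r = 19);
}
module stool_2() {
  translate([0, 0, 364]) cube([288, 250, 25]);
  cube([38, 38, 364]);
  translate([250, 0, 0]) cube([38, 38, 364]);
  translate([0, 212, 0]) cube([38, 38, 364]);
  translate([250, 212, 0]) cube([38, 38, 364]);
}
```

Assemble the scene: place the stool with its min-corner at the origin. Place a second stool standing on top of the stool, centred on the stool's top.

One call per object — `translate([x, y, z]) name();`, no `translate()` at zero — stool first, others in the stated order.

stool();
translate([12, 22, 433]) stool_2();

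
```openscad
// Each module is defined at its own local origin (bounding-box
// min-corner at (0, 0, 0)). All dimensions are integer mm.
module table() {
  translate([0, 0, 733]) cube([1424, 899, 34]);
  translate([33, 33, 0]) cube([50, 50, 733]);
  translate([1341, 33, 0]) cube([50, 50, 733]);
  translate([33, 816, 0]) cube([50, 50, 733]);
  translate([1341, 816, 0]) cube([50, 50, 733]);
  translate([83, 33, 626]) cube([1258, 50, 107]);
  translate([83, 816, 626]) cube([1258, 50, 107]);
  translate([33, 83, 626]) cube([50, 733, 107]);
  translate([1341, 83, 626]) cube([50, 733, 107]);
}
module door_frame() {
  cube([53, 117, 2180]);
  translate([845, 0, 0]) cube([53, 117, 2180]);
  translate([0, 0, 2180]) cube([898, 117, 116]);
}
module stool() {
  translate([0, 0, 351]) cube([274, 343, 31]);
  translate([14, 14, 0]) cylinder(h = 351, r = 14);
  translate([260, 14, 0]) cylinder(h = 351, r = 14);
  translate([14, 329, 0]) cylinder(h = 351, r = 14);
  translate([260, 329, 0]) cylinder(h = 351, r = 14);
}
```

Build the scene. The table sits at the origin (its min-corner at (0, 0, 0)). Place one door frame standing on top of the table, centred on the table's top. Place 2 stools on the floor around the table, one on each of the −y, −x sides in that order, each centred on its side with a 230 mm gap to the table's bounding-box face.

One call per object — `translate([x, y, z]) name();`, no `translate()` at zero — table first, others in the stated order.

table();
translate([263, 391, 767]) door_frame();
translate([575, -573, 0]) stool();
translate([-504, 278, 0]) stool();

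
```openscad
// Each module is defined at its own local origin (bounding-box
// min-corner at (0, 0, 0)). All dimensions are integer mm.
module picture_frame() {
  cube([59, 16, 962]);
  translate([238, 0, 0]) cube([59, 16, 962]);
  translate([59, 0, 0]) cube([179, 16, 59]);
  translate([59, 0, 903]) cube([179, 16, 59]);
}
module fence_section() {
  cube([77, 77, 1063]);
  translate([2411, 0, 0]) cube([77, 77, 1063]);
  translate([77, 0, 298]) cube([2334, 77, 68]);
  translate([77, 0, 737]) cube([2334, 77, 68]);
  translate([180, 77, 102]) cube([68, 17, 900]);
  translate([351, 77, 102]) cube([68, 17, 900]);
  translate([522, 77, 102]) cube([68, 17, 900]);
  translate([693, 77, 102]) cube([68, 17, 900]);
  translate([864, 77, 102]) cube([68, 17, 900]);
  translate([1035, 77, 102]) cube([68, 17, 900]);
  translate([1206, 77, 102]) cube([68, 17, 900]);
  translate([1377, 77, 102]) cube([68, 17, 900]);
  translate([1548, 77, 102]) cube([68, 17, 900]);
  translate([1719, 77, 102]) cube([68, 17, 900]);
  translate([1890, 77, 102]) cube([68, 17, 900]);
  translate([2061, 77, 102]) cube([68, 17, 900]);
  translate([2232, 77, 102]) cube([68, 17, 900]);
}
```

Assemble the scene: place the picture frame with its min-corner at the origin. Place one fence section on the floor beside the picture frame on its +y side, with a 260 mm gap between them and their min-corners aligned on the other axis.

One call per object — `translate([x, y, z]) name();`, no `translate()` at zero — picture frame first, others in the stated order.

picture_frame();
translate([0, 276, 0]) fence_section();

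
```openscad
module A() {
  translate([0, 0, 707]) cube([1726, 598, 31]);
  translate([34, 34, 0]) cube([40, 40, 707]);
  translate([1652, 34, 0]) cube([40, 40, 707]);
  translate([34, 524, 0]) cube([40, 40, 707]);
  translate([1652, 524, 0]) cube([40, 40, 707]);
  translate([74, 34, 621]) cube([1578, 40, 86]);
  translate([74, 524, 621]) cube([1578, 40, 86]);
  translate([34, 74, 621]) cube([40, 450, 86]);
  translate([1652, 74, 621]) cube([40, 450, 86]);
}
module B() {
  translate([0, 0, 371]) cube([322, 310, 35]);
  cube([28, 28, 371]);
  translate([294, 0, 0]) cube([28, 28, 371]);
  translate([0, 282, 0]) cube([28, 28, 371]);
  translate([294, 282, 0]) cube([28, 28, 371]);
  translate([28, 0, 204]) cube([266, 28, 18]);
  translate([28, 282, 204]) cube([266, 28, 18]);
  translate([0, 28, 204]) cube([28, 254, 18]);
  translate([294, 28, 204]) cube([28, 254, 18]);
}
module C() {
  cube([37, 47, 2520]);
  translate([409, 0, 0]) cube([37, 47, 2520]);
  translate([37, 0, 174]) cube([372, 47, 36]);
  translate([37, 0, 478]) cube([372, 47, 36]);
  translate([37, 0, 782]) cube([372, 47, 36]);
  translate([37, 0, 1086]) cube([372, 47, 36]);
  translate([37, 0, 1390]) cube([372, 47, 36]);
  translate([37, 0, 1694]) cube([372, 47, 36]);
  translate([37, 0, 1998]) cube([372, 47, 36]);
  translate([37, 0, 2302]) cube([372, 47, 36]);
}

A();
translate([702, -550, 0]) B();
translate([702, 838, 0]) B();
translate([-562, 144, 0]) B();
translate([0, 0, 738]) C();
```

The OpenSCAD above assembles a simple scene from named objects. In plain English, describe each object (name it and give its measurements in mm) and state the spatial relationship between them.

A is a table: top 1726 mm (x) × 598 mm (y), 31 mm thick, upper face at z = 738 mm, on four 40×40 mm square legs, each inset 34 mm from the nearest pair of top edges, running from z = 0 to the bottom of the top. Four apron rails, 40 mm thick and 86 mm tall, run between adjacent legs with their top edges flush with the underside of the top and their outer faces flush with the legs' outer faces.

B is a four-legged stool. The seat is a 322×310×35 mm slab whose top surface is at z = 406 mm; four square legs, each 28×28 mm in cross-section, run from the floor (z = 0) to the underside of the seat, each flush with a corner of the seat. Four stretchers, 28 mm wide and 18 mm tall, connect adjacent legs with their undersides at z = 204 mm, each running between the inner faces of the legs it joins and aligned with the legs' outer faces on the other axis.

C is a wooden ladder with two side rails of 37×47 mm section and 2520 mm height, set 446 mm apart overall. Between them run 8 rectangular rungs (47 mm deep, 36 mm thick), front faces flush with the rails' −y face. The bottom of the first rung is 174 mm above the floor and each subsequent rung is 304 mm higher than the one below.

Three stools sit around the table at the −y, +y, −x sides. The ladder is on top of the table.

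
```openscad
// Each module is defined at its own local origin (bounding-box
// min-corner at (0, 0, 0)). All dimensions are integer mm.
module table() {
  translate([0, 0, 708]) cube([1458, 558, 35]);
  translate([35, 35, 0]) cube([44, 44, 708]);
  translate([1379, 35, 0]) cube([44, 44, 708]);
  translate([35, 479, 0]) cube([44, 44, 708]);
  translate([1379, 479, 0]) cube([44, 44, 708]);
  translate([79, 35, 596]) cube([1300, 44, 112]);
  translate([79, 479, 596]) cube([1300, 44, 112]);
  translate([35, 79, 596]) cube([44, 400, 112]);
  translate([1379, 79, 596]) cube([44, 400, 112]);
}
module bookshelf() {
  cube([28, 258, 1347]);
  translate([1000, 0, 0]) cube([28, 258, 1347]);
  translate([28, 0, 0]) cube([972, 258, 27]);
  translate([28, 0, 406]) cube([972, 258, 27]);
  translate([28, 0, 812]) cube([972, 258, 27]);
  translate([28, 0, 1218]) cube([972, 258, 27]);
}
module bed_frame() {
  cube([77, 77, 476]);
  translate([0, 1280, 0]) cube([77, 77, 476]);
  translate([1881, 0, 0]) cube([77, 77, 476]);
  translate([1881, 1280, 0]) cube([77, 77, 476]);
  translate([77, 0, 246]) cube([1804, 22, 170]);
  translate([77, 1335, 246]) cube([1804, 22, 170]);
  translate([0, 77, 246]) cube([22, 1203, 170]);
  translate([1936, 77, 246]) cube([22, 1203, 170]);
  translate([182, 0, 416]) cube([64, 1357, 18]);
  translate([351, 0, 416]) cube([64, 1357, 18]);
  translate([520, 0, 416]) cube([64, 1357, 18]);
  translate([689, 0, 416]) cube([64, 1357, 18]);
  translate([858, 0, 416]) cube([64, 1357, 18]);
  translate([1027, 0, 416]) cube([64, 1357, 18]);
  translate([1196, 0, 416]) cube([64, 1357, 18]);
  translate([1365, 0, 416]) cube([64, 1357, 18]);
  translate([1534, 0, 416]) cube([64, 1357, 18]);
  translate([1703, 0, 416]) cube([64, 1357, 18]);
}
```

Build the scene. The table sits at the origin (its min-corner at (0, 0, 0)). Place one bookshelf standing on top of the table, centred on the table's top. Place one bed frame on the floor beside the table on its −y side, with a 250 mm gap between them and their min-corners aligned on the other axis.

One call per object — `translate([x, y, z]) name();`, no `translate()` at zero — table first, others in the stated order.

table();
translate([215, 150, 743]) bookshelf();
translate([0, -1607, 0]) bed_frame();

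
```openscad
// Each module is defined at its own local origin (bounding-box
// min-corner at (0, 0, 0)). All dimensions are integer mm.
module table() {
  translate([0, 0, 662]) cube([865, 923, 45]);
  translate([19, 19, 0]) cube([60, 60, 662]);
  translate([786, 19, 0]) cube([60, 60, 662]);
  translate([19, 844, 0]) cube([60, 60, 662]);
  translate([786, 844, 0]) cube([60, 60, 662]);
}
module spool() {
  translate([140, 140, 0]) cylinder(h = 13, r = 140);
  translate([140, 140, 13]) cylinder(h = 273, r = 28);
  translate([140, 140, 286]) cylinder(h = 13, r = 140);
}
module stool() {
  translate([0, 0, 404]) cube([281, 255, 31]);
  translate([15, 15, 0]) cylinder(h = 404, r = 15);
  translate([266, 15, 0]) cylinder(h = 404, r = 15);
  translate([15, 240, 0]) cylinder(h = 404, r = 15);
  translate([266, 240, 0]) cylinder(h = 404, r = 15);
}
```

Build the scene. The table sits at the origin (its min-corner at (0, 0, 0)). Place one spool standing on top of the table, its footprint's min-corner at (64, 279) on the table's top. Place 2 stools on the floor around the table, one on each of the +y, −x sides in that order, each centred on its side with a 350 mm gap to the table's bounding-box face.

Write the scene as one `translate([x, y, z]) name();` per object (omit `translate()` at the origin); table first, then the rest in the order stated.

table();
translate([64, 279, 707]) spool();
translate([292, 1273, 0]) stool();
translate([-631, 334, 0]) stool();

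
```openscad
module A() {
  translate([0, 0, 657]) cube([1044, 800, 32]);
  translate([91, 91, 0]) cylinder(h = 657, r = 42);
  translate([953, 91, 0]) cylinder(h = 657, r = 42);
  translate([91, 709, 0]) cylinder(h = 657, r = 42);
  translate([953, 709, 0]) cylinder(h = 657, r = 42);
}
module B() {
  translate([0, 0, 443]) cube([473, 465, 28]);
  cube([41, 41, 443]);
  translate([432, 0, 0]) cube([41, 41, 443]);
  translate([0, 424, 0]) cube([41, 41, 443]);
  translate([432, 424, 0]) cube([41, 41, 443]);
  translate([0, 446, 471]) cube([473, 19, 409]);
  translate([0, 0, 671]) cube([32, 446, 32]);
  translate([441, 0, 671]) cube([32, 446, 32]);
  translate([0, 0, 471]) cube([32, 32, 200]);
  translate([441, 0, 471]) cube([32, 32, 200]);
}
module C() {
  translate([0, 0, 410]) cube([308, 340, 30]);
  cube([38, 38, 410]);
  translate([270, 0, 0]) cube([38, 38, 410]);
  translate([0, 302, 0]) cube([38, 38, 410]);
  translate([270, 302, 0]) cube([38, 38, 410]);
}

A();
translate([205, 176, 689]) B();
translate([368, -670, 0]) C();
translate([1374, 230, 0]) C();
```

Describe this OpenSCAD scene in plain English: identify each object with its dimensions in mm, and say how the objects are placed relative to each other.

A is a rectangular dining table. The top is 1044×800×32 mm with its upper surface at z = 689 mm. It stands on four round legs of 84 mm diameter, each leg's bounding box inset 49 mm from the nearest pair of top edges, running from the floor to the underside of the top.

B is a chair: 473×465 mm seat, 28 mm thick, top at z = 471 mm, on four 41 mm square corner legs flush with the seat edges. A 19 mm thick backrest slab spans the full seat width, extending 409 mm above the seat top, its back face flush with the seat's +y edge. Two armrests of 32×32 mm section run along each side from the seat's front edge to the front of the backrest, top faces 232 mm above the seat top and outer faces flush with the seat's x-edges; a 32×32 mm post under the front of each armrest stands on the seat at the front corner.

C is a simple wooden stool: a rectangular seat 308 mm (x) by 340 mm (y), 30 mm thick, top face at z = 440 mm, on four square legs, each 38×38 mm in cross-section. The legs rest on z = 0, each flush with a corner of the seat.

The chair is on top of the table. Two stools sit around the table at the −y, +x sides.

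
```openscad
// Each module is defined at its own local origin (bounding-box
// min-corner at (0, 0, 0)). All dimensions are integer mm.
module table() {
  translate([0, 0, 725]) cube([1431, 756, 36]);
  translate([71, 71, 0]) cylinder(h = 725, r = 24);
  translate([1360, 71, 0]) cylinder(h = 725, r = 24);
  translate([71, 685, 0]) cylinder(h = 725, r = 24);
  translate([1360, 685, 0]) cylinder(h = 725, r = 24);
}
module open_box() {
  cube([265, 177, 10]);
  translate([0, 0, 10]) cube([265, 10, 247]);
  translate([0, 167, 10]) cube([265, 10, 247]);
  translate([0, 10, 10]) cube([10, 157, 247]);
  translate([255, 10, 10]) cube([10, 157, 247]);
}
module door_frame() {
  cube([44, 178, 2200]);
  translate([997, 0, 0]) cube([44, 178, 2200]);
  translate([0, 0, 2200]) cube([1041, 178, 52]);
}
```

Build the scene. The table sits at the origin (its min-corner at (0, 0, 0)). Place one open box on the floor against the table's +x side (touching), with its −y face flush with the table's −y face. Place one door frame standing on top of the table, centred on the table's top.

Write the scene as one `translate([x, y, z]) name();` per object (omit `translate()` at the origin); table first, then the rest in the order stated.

table();
translate([1431, 0, 0]) open_box();
translate([195, 289, 761]) door_frame();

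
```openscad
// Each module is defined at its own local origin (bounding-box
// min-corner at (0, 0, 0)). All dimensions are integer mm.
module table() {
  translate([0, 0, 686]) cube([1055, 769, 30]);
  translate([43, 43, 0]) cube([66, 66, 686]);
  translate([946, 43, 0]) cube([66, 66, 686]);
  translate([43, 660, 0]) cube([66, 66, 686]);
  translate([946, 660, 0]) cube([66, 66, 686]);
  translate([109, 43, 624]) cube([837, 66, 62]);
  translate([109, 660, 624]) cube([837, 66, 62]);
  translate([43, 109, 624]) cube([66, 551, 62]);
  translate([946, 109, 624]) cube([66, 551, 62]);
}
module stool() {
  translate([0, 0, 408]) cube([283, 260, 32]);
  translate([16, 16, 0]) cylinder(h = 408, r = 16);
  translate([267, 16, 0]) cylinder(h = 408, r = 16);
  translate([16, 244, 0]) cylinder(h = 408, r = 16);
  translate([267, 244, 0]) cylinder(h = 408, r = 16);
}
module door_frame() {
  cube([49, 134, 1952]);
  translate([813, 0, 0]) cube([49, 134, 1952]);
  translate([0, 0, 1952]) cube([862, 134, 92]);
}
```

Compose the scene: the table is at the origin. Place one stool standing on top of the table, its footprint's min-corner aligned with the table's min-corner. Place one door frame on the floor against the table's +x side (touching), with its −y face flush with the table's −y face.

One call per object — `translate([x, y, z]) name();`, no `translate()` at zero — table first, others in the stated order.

table();
translate([0, 0, 716]) stool();
translate([1055, 0, 0]) door_frame();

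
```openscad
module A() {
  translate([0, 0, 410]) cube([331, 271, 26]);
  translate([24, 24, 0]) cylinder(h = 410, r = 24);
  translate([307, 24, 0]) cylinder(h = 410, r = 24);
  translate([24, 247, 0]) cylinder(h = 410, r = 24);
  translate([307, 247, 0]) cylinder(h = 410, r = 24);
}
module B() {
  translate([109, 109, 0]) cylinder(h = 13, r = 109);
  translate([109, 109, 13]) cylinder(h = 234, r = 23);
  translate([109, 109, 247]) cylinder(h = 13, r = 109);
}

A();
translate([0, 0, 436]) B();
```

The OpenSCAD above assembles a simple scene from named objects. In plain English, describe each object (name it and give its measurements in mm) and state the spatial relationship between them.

A is a four-legged stool. The seat is 331×271 mm, 26 mm thick, top at z = 436 mm. It stands on four round legs, each 48 mm in diameter, from z = 0 to the seat underside, each leg's axis is inset half a diameter from the nearest pair of seat edges (so the leg's bounding box is flush with the corner).

B is a spool: two coaxial disc flanges of radius 109 mm and thickness 13 mm, joined by a core cylinder of radius 23 mm and height 234 mm. The lower flange rests on z = 0 and the three cylinders share a vertical axis.

The spool is on top of the stool.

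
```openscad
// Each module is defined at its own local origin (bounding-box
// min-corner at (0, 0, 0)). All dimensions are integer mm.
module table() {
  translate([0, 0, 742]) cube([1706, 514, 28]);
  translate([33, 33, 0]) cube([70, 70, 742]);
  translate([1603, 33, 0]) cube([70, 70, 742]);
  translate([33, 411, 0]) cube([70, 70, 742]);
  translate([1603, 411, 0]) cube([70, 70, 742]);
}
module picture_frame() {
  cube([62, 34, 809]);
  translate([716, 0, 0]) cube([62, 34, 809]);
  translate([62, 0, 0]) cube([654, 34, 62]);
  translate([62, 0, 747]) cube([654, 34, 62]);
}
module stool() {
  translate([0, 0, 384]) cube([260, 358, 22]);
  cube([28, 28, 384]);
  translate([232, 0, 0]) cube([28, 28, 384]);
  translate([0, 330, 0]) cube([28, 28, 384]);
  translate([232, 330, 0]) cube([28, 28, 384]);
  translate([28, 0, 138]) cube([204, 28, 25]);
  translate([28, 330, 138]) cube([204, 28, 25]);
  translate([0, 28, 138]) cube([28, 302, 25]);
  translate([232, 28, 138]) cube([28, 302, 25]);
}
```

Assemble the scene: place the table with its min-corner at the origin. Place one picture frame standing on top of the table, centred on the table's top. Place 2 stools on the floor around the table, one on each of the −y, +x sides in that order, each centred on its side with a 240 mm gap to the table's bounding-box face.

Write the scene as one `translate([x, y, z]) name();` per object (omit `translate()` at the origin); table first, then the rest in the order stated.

table();
translate([464, 240, 770]) picture_frame();
translate([723, -598, 0]) stool();
translate([1946, 78, 0]) stool();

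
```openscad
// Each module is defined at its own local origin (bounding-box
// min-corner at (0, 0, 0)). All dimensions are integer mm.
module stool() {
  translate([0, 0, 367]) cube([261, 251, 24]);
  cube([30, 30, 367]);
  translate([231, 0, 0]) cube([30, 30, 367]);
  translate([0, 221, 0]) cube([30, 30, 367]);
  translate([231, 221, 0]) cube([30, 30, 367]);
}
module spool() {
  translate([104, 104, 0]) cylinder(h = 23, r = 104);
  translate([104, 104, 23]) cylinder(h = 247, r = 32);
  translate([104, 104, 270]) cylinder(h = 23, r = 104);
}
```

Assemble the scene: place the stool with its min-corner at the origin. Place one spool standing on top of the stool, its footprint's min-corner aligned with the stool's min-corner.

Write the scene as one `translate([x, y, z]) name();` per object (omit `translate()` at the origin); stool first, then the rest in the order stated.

stool();
translate([0, 0, 391]) spool();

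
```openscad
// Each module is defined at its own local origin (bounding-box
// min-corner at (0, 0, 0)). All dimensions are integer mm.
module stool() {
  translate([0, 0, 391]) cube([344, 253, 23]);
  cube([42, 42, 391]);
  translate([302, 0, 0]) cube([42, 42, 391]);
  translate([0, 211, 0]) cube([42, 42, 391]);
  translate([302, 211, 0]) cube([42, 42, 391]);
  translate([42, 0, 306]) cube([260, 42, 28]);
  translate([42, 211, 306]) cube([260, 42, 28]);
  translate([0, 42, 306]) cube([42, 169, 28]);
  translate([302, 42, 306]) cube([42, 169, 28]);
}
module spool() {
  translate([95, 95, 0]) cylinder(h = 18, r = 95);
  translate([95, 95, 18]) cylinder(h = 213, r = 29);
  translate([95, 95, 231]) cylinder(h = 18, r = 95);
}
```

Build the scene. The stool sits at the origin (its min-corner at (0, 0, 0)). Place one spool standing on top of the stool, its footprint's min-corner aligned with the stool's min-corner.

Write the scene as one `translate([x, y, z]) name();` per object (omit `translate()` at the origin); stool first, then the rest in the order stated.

stool();
translate([0, 0, 414]) spool();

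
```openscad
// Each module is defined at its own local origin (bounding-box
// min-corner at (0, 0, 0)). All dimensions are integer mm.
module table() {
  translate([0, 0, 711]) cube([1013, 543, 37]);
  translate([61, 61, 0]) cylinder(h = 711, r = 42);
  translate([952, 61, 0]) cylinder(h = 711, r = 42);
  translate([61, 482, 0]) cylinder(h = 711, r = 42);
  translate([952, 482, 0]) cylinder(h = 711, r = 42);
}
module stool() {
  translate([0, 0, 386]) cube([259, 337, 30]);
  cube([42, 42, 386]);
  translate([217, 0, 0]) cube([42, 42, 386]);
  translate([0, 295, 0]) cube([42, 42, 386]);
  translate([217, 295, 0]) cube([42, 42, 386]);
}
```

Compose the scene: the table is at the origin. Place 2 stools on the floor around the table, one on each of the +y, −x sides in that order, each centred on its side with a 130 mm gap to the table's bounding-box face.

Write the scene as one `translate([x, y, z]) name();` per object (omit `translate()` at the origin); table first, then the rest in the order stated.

table();
translate([377, 673, 0]) stool();
translate([-389, 103, 0]) stool();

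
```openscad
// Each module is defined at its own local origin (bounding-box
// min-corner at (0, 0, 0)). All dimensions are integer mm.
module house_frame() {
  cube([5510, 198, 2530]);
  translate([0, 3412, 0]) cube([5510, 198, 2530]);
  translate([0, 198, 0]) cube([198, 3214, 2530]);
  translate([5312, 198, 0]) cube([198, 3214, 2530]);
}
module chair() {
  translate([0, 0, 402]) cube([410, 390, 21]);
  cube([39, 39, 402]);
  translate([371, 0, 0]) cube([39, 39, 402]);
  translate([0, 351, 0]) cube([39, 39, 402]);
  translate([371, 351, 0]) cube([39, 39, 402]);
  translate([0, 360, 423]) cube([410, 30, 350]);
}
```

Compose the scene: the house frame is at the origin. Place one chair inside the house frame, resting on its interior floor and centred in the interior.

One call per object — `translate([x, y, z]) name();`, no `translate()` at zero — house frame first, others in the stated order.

house_frame();
translate([2550, 1610, 0]) chair();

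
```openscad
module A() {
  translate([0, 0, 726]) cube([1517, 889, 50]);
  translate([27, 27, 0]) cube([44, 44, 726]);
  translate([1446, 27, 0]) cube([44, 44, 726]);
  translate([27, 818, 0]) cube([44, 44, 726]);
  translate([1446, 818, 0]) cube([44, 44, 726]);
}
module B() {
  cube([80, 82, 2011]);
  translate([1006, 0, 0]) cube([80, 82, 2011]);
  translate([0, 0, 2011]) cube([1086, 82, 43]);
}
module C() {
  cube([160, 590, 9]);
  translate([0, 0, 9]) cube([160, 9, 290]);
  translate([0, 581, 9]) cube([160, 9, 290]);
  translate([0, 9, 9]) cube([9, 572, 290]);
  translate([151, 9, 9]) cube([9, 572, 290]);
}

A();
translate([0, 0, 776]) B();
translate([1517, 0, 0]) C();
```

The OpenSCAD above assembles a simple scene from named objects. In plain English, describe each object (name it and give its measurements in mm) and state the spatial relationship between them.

A is a table with a 1517×889 mm rectangular top, 50 mm thick, top surface at z = 776 mm, supported by four 44×44 mm square legs, each inset 27 mm from the nearest pair of top edges, running from the floor.

B is a door frame. The clear opening is 926 mm wide and 2011 mm high. Two 80 mm wide jambs, 82 mm deep, stand either side of the opening from the floor to the top of the opening. A 43 mm thick head sits across the top of both jambs, spanning the full outside width of the frame.

C is an open storage box with external size 160×590×299 mm and wall thickness 9 mm (the base is also 9 mm thick). The base covers the whole footprint; the four walls stand on the base, with the y-facing walls full-width and the x-facing walls fitting between their inner faces.

The door frame is on top of the table. The open box is against the table's +x side, with their −y faces flush.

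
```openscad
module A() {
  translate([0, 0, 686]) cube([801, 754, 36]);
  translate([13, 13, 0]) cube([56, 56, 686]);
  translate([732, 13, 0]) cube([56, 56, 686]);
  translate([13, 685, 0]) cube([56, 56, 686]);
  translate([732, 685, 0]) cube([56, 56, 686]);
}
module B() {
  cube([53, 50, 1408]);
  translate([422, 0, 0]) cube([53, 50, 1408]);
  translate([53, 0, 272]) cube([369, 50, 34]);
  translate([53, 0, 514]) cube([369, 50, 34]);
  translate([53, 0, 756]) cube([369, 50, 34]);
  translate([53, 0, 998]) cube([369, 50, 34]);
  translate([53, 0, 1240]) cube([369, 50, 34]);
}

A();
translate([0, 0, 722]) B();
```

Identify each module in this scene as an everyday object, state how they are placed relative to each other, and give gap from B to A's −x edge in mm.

The ladder's min-x is at 0; the table's min-x is 0; gap = 0 mm.

A is a table. B is a ladder. The ladder is on top of the table. The gap from the ladder to the table's −x edge is 0 mm.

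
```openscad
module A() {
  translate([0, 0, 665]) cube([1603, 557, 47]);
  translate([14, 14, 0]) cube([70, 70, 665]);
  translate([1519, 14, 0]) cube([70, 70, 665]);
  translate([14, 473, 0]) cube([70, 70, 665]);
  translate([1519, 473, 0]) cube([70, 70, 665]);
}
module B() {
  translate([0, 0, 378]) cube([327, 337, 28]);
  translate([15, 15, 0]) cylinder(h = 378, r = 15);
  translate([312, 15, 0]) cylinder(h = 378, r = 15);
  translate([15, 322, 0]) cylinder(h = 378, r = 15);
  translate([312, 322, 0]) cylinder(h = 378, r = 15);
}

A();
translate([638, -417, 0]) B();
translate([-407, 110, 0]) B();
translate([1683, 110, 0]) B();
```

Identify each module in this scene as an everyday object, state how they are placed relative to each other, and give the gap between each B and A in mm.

Each stool's nearest face is 80 mm from the table's bounding box.

A is a table. B is a stool. Three stools sit around the table at the −y, −x, +x sides. The gap between each stool and the table is 80 mm.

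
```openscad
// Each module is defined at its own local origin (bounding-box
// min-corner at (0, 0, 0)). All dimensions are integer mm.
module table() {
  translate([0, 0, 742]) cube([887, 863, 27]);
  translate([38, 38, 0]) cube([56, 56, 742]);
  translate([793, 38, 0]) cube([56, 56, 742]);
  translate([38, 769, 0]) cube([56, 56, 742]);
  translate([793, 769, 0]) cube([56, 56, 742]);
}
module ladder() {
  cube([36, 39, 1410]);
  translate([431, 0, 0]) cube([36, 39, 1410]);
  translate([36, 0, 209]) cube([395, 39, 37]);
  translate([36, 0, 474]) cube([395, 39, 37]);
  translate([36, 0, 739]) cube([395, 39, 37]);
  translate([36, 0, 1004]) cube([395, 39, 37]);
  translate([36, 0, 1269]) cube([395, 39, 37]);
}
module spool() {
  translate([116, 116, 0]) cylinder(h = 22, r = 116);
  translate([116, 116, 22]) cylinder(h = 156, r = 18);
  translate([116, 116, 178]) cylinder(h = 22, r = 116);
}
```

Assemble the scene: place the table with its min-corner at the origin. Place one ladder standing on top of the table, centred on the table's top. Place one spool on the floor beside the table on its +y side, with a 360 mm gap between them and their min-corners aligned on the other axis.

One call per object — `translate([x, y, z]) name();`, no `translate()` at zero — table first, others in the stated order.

table();
translate([210, 412, 769]) ladder();
translate([0, 1223, 0]) spool();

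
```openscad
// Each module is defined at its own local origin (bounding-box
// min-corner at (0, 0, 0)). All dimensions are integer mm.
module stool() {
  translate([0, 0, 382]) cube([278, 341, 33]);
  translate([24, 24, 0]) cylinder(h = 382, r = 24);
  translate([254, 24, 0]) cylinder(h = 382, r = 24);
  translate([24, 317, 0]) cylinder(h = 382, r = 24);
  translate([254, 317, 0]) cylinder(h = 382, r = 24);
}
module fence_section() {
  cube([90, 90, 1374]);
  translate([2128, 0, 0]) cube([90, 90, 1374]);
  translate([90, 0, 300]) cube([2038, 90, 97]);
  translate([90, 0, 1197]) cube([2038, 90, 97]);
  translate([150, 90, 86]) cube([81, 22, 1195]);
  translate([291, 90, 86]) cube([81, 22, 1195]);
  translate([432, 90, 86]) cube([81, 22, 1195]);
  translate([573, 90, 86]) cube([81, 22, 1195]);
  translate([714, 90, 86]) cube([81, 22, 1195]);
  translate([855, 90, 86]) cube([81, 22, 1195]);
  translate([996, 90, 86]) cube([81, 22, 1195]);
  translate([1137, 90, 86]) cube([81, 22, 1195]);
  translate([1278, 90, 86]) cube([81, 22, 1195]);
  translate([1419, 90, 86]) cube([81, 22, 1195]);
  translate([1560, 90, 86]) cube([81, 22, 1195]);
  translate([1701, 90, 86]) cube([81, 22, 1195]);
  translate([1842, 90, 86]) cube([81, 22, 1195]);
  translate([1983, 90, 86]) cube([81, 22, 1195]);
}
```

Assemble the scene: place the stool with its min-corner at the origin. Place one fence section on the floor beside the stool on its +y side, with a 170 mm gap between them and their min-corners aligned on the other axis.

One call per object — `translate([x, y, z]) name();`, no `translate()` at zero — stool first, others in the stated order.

stool();
translate([0, 511, 0]) fence_section();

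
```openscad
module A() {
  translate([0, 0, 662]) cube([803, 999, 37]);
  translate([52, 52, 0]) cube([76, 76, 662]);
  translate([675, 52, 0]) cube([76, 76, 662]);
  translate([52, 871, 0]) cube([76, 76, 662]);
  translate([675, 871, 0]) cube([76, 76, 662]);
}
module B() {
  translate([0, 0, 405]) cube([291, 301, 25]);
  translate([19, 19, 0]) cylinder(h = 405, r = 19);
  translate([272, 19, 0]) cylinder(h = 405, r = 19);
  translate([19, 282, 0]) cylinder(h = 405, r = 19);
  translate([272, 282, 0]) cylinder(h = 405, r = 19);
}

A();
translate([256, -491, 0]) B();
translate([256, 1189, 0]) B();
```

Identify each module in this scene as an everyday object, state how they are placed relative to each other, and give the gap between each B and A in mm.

A is a table. B is a stool. Two stools sit around the table at the −y, +y sides. The gap between each stool and the table is 190 mm.

Each stool's nearest face is 190 mm from the table's bounding box.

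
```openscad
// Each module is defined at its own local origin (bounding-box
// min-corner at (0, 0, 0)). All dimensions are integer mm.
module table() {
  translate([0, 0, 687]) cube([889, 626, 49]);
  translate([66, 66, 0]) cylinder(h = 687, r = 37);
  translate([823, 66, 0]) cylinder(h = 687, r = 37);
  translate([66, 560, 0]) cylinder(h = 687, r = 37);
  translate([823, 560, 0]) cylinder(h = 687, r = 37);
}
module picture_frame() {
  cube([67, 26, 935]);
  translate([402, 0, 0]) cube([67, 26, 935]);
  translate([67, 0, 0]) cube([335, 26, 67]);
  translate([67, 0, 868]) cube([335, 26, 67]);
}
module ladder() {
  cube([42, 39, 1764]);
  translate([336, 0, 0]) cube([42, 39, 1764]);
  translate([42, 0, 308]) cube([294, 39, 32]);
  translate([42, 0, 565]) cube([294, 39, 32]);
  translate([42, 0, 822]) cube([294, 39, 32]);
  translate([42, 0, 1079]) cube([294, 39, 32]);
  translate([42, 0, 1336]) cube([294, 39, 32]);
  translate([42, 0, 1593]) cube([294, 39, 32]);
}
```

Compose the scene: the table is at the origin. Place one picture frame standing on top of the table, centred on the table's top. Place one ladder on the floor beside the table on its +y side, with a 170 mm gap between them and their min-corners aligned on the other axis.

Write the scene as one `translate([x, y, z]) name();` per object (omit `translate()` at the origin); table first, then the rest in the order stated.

table();
translate([210, 300, 736]) picture_frame();
translate([0, 796, 0]) ladder();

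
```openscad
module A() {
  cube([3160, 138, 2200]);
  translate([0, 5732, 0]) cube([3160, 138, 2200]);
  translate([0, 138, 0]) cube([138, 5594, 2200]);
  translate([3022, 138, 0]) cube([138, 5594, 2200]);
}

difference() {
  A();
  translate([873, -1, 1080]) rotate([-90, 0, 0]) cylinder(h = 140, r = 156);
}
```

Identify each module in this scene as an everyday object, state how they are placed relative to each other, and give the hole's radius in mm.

A is a house frame. The house frame has a circular hole through its front wall. The hole's radius is 156 mm.

The subtracted cylinder has r = 156 mm.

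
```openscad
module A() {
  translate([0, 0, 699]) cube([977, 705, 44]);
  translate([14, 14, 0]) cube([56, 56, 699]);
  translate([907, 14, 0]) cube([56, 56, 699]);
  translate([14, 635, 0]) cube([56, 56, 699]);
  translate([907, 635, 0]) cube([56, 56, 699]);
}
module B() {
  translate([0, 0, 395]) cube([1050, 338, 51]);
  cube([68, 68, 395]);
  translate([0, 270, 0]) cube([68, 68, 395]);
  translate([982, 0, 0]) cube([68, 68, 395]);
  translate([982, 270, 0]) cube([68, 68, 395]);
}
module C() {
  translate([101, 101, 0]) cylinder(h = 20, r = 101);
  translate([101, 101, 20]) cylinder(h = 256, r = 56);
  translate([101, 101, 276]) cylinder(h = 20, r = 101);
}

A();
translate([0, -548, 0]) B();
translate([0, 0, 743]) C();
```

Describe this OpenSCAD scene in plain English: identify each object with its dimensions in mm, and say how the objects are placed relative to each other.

A is a rectangular dining table. The top is 977×705×44 mm with its upper surface at z = 743 mm. It stands on four 56×56 mm square legs, each inset 14 mm from the nearest pair of top edges, running from the floor to the underside of the top.

B is a bench: a 1050×338 mm seat slab, 51 mm thick, top at z = 446 mm, on four 68×68 mm square legs flush with the seat corners and standing on z = 0.

C is a spool: two coaxial disc flanges of radius 101 mm and thickness 20 mm, joined by a core cylinder of radius 56 mm and height 256 mm. The lower flange rests on z = 0 and the three cylinders share a vertical axis.

The bench is on the floor beside the table on its −y side. The spool is on top of the table.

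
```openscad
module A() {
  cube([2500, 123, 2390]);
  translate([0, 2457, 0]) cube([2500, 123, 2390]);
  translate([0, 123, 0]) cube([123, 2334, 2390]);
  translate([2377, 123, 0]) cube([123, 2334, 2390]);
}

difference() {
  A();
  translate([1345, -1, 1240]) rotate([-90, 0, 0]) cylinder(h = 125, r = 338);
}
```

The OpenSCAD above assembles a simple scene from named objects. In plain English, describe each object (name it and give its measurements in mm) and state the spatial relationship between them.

A is the wall frame of a small rectangular building: four walls, each 2390 mm tall and 123 mm thick, enclosing a footprint 2500 mm (x) by 2580 mm (y) outside-to-outside, with no floor or roof. The front and back walls (the −y and +y sides) span the full width; the two side walls fit between them.

The house frame has a circular hole of radius 338 mm through its front wall, centred at (x = 1345, z = 1240).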